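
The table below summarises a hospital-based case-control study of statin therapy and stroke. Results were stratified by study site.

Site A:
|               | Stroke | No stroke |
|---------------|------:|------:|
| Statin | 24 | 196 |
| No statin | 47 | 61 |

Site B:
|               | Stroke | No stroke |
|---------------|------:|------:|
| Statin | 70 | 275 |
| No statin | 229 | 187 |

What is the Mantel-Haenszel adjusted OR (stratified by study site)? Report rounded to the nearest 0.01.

OR_MH = Σ(aᵢdᵢ/nᵢ) / Σ(bᵢcᵢ/nᵢ), where nᵢ is the stratum total.
Stratum 1 (Site A): n = 328; a·d/n = 24·61/328 = 4.4634; b·c/n = 196·47/328 = 28.0854
Stratum 2 (Site B): n = 761; a·d/n = 70·187/761 = 17.2011; b·c/n = 275·229/761 = 82.7530
OR_MH = (4.4634 + 17.2011) / (28.0854 + 82.7530) = 21.6645 / 110.8383 = 0.19546

0.20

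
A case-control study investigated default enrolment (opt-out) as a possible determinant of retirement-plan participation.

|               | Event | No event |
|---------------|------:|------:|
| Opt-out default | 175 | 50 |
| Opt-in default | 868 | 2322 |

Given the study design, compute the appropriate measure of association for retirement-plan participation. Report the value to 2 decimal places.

Cells: a = 175, b = 50, c = 868, d = 2322.
This is a case-control study: participants were sampled on outcome status, so risks in the source population cannot be estimated directly — relative risk is not valid here. The odds ratio is the appropriate measure.
OR = (a·d)/(b·c) = (175 × 2322) / (50 × 868) = 406350 / 43400 = 9.36290

9.36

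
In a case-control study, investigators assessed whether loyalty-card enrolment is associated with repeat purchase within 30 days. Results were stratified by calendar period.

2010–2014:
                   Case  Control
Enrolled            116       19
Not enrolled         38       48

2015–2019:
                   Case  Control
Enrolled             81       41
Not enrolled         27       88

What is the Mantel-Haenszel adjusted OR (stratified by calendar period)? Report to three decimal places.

OR_MH = Σ(aᵢdᵢ/nᵢ) / Σ(bᵢcᵢ/nᵢ), where nᵢ is the stratum total.
Stratum 1 (2010–2014): n = 221; a·d/n = 116·48/221 = 25.1946; b·c/n = 19·38/221 = 3.2670
Stratum 2 (2015–2019): n = 237; a·d/n = 81·88/237 = 30.0759; b·c/n = 41·27/237 = 4.6709
OR_MH = (25.1946 + 30.0759) / (3.2670 + 4.6709) = 55.2705 / 7.9379 = 6.96290

6.963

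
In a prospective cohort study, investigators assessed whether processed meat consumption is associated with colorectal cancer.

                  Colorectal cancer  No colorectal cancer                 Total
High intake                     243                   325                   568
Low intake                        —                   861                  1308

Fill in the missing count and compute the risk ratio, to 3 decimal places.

The missing cell is in the unexposed row: 1308 − 861 = 447.
So a = 243, b = 325, c = 447, d = 861.
RR = [a/(a+b)] / [c/(c+d)] = (243/568) / (447/1308) = 0.42782/0.34174 = 1.25187

1.252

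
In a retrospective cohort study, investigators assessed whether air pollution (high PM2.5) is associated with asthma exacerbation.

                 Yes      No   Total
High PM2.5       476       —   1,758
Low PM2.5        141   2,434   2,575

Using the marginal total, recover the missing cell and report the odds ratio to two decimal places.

6.41

The missing cell is in the exposed row: 1758 − 476 = 1282.
So a = 476, b = 1282, c = 141, d = 2434.
OR = (a·d)/(b·c) = (476 × 2434) / (1282 × 141) = 1158584 / 180762 = 6.40944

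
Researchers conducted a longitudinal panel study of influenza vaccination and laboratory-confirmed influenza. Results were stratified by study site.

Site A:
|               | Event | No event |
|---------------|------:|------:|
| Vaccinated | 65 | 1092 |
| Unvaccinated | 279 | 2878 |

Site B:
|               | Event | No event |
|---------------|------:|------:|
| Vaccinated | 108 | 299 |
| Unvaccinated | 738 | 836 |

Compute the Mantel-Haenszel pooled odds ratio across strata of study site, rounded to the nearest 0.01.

0.49

OR_MH = Σ(aᵢdᵢ/nᵢ) / Σ(bᵢcᵢ/nᵢ), where nᵢ is the stratum total.
Stratum 1 (Site A): n = 4314; a·d/n = 65·2878/4314 = 43.3635; b·c/n = 1092·279/4314 = 70.6231
Stratum 2 (Site B): n = 1981; a·d/n = 108·836/1981 = 45.5770; b·c/n = 299·738/1981 = 111.3892
OR_MH = (43.3635 + 45.5770) / (70.6231 + 111.3892) = 88.9404 / 182.0123 = 0.48865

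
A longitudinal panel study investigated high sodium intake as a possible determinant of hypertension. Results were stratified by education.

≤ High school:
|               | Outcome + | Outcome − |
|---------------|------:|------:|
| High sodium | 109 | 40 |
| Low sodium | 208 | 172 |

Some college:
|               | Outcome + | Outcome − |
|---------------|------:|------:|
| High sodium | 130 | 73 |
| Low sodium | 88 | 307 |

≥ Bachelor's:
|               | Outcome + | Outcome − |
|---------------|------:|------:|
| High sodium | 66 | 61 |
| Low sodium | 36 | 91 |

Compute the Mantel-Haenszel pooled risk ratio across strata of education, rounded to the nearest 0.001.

1.852

RR_MH = Σ(aᵢ·n₀ᵢ/nᵢ) / Σ(cᵢ·n₁ᵢ/nᵢ), with n₁ᵢ = aᵢ+bᵢ (exposed), n₀ᵢ = cᵢ+dᵢ (unexposed), nᵢ = n₁ᵢ+n₀ᵢ.
Stratum 1 (≤ High school): n₁ = 149, n₀ = 380, n = 529; a·n₀/n = 109·380/529 = 78.2987; c·n₁/n = 208·149/529 = 58.5860
Stratum 2 (Some college): n₁ = 203, n₀ = 395, n = 598; a·n₀/n = 130·395/598 = 85.8696; c·n₁/n = 88·203/598 = 29.8729
Stratum 3 (≥ Bachelor's): n₁ = 127, n₀ = 127, n = 254; a·n₀/n = 66·127/254 = 33.0000; c·n₁/n = 36·127/254 = 18.0000
RR_MH = (78.2987 + 85.8696 + 33.0000) / (58.5860 + 29.8729 + 18.0000) = 197.1682 / 106.4589 = 1.85206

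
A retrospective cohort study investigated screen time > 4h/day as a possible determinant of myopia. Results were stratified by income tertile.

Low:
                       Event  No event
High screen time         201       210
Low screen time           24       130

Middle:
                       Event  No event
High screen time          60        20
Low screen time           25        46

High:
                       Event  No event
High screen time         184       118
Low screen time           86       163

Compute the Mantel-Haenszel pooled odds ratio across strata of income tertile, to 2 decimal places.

3.88

OR_MH = Σ(aᵢdᵢ/nᵢ) / Σ(bᵢcᵢ/nᵢ), where nᵢ is the stratum total.
Stratum 1 (Low): n = 565; a·d/n = 201·130/565 = 46.2478; b·c/n = 210·24/565 = 8.9204
Stratum 2 (Middle): n = 151; a·d/n = 60·46/151 = 18.2781; b·c/n = 20·25/151 = 3.3113
Stratum 3 (High): n = 551; a·d/n = 184·163/551 = 54.4319; b·c/n = 118·86/551 = 18.4174
OR_MH = (46.2478 + 18.2781 + 54.4319) / (8.9204 + 3.3113 + 18.4174) = 118.9579 / 30.6490 = 3.88129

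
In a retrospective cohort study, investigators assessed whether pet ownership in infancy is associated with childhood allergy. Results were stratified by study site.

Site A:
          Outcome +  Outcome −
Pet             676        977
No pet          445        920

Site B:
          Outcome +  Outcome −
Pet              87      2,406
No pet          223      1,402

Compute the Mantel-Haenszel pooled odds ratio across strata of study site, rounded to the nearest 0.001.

OR_MH = Σ(aᵢdᵢ/nᵢ) / Σ(bᵢcᵢ/nᵢ), where nᵢ is the stratum total.
Stratum 1 (Site A): n = 3018; a·d/n = 676·920/3018 = 206.0702; b·c/n = 977·445/3018 = 144.0573
Stratum 2 (Site B): n = 4118; a·d/n = 87·1402/4118 = 29.6197; b·c/n = 2406·223/4118 = 130.2909
OR_MH = (206.0702 + 29.6197) / (144.0573 + 130.2909) = 235.6900 / 274.3482 = 0.85909

0.859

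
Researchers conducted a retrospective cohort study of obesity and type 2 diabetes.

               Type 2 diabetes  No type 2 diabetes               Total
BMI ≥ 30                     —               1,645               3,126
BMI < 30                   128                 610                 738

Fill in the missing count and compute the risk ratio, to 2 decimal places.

The missing cell is in the exposed row: 3126 − 1645 = 1481.
So a = 1481, b = 1645, c = 128, d = 610.
RR = [a/(a+b)] / [c/(c+d)] = (1481/3126) / (128/738) = 0.47377/0.17344 = 2.73157

2.73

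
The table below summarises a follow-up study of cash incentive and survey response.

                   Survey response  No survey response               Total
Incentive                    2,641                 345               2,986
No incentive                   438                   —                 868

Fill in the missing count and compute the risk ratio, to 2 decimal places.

The missing cell is in the unexposed row: 868 − 438 = 430.
So a = 2641, b = 345, c = 438, d = 430.
RR = [a/(a+b)] / [c/(c+d)] = (2641/2986) / (438/868) = 0.88446/0.50461 = 1.75277

1.75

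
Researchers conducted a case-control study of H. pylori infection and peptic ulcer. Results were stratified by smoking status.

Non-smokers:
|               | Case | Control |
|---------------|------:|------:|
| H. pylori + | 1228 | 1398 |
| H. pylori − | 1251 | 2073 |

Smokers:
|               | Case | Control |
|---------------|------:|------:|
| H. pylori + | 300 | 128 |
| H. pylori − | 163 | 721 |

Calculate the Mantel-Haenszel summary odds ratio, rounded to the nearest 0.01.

OR_MH = Σ(aᵢdᵢ/nᵢ) / Σ(bᵢcᵢ/nᵢ), where nᵢ is the stratum total.
Stratum 1 (Non-smokers): n = 5950; a·d/n = 1228·2073/5950 = 427.8393; b·c/n = 1398·1251/5950 = 293.9324
Stratum 2 (Smokers): n = 1312; a·d/n = 300·721/1312 = 164.8628; b·c/n = 128·163/1312 = 15.9024
OR_MH = (427.8393 + 164.8628) / (293.9324 + 15.9024) = 592.7021 / 309.8349 = 1.91296

1.91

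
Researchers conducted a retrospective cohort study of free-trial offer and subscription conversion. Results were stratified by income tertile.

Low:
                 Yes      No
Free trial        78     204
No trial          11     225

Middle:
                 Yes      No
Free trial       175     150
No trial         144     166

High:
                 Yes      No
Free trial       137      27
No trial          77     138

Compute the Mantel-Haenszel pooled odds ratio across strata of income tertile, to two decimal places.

OR_MH = Σ(aᵢdᵢ/nᵢ) / Σ(bᵢcᵢ/nᵢ), where nᵢ is the stratum total.
Stratum 1 (Low): n = 518; a·d/n = 78·225/518 = 33.8803; b·c/n = 204·11/518 = 4.3320
Stratum 2 (Middle): n = 635; a·d/n = 175·166/635 = 45.7480; b·c/n = 150·144/635 = 34.0157
Stratum 3 (High): n = 379; a·d/n = 137·138/379 = 49.8839; b·c/n = 27·77/379 = 5.4855
OR_MH = (33.8803 + 45.7480 + 49.8839) / (4.3320 + 34.0157 + 5.4855) = 129.5122 / 43.8333 = 2.95466

2.95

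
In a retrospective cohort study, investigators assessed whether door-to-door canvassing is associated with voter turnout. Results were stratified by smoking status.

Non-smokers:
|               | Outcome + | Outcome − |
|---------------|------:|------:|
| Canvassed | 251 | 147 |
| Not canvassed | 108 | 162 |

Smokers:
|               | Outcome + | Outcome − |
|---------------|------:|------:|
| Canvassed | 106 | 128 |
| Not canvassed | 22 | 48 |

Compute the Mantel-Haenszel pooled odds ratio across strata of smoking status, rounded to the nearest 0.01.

2.35

OR_MH = Σ(aᵢdᵢ/nᵢ) / Σ(bᵢcᵢ/nᵢ), where nᵢ is the stratum total.
Stratum 1 (Non-smokers): n = 668; a·d/n = 251·162/668 = 60.8713; b·c/n = 147·108/668 = 23.7665
Stratum 2 (Smokers): n = 304; a·d/n = 106·48/304 = 16.7368; b·c/n = 128·22/304 = 9.2632
OR_MH = (60.8713 + 16.7368) / (23.7665 + 9.2632) = 77.6081 / 33.0296 = 2.34965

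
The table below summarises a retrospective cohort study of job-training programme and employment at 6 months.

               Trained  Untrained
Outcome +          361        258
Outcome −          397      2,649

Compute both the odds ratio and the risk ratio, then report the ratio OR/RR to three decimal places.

1.740

Reading the table with exposure as columns: a = 361 (Trained, case), b = 397 (Trained, non-case), c = 258 (Untrained, case), d = 2649.
OR = (361·2649)/(397·258) = 956289/102426 = 9.33639
Risk in exposed = 361/758 = 0.47625; risk in unexposed = 258/2907 = 0.08875; RR = 5.36616
OR/RR = 9.33639 / 5.36616 = 1.73987
The outcome is not rare, so the OR lies further from 1 than the RR.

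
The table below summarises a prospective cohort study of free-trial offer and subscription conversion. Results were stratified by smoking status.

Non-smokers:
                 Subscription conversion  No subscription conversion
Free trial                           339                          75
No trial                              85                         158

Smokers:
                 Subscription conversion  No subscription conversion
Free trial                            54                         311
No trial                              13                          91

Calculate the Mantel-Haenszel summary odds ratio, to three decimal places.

OR_MH = Σ(aᵢdᵢ/nᵢ) / Σ(bᵢcᵢ/nᵢ), where nᵢ is the stratum total.
Stratum 1 (Non-smokers): n = 657; a·d/n = 339·158/657 = 81.5251; b·c/n = 75·85/657 = 9.7032
Stratum 2 (Smokers): n = 469; a·d/n = 54·91/469 = 10.4776; b·c/n = 311·13/469 = 8.6205
OR_MH = (81.5251 + 10.4776) / (9.7032 + 8.6205) = 92.0027 / 18.3237 = 5.02098

5.021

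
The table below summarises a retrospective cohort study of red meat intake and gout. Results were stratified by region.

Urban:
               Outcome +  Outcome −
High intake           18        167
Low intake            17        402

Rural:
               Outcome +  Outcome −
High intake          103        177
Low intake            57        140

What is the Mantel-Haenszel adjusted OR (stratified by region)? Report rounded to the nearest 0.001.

OR_MH = Σ(aᵢdᵢ/nᵢ) / Σ(bᵢcᵢ/nᵢ), where nᵢ is the stratum total.
Stratum 1 (Urban): n = 604; a·d/n = 18·402/604 = 11.9801; b·c/n = 167·17/604 = 4.7003
Stratum 2 (Rural): n = 477; a·d/n = 103·140/477 = 30.2306; b·c/n = 177·57/477 = 21.1509
OR_MH = (11.9801 + 30.2306) / (4.7003 + 21.1509) = 42.2107 / 25.8513 = 1.63283

1.633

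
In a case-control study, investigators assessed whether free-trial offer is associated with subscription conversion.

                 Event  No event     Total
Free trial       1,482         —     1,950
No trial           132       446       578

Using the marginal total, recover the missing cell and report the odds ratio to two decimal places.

The missing cell is in the exposed row: 1950 − 1482 = 468.
So a = 1482, b = 468, c = 132, d = 446.
OR = (a·d)/(b·c) = (1482 × 446) / (468 × 132) = 660972 / 61776 = 10.69949

10.70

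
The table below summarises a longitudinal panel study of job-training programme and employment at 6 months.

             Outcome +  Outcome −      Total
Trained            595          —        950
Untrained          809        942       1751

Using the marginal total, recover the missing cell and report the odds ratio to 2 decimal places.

1.95

The missing cell is in the exposed row: 950 − 595 = 355.
So a = 595, b = 355, c = 809, d = 942.
OR = (a·d)/(b·c) = (595 × 942) / (355 × 809) = 560490 / 287195 = 1.95160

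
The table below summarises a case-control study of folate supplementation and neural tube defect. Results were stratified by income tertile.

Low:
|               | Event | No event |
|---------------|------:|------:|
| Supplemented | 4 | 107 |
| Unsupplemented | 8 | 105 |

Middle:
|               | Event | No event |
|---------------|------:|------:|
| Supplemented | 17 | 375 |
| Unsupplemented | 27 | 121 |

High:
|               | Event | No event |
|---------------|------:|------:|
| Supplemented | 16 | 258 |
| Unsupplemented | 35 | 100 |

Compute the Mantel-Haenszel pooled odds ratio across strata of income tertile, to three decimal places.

0.215

OR_MH = Σ(aᵢdᵢ/nᵢ) / Σ(bᵢcᵢ/nᵢ), where nᵢ is the stratum total.
Stratum 1 (Low): n = 224; a·d/n = 4·105/224 = 1.8750; b·c/n = 107·8/224 = 3.8214
Stratum 2 (Middle): n = 540; a·d/n = 17·121/540 = 3.8093; b·c/n = 375·27/540 = 18.7500
Stratum 3 (High): n = 409; a·d/n = 16·100/409 = 3.9120; b·c/n = 258·35/409 = 22.0782
OR_MH = (1.8750 + 3.8093 + 3.9120) / (3.8214 + 18.7500 + 22.0782) = 9.5962 / 44.6497 = 0.21492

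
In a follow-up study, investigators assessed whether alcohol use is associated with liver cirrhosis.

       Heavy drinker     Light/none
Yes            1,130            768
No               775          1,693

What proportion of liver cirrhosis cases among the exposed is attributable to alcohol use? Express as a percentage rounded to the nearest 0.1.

47.4

Reading the table with exposure as columns: a = 1130 (Heavy drinker, case), b = 775 (Heavy drinker, non-case), c = 768 (Light/none, case), d = 1693.
Risk in exposed = 1130/1905 = 0.59318; risk in unexposed = 768/2461 = 0.31207.
RR = 0.59318/0.31207 = 1.90079
AR% = (RR − 1)/RR × 100 = (1.90079 − 1)/1.90079 × 100 = 47.3903%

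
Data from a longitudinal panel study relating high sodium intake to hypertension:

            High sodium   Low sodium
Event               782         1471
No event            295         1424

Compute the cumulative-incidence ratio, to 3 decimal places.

Reading the table with exposure as columns: a = 782 (High sodium, case), b = 295 (High sodium, non-case), c = 1471 (Low sodium, case), d = 1424.
Risk in exposed = 782/1077 = 0.72609; risk in unexposed = 1471/2895 = 0.50812.
RR = 0.72609 / 0.50812 = 1.42898
The risk among the exposed is 1.43 times that among the unexposed.

1.429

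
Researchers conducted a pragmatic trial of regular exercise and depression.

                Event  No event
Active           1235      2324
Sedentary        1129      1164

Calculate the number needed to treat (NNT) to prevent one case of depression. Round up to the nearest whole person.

Risk in treated group = 1235/3559 = 0.34701; risk in control = 1129/2293 = 0.49237.
Absolute risk reduction = 0.49237 − 0.34701 = 0.14536
NNT = 1 / ARR = 1 / 0.14536 = 6.879 → round up → 7

7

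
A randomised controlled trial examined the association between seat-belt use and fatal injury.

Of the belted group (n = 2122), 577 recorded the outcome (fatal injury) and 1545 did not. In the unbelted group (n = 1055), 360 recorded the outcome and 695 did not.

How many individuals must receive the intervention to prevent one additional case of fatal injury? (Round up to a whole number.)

15

Risk in treated group = 577/2122 = 0.27191; risk in control = 360/1055 = 0.34123.
Absolute risk reduction = 0.34123 − 0.27191 = 0.06932
NNT = 1 / ARR = 1 / 0.06932 = 14.426 → round up → 15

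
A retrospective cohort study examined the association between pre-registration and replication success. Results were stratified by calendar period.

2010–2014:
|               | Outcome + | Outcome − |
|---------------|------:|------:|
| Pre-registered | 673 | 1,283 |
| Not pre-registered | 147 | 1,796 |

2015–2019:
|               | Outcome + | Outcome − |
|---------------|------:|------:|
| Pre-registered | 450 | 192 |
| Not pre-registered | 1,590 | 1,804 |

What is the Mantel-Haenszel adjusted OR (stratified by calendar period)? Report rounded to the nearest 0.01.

OR_MH = Σ(aᵢdᵢ/nᵢ) / Σ(bᵢcᵢ/nᵢ), where nᵢ is the stratum total.
Stratum 1 (2010–2014): n = 3899; a·d/n = 673·1796/3899 = 310.0046; b·c/n = 1283·147/3899 = 48.3716
Stratum 2 (2015–2019): n = 4036; a·d/n = 450·1804/4036 = 201.1397; b·c/n = 192·1590/4036 = 75.6392
OR_MH = (310.0046 + 201.1397) / (48.3716 + 75.6392) = 511.1444 / 124.0109 = 4.12177

4.12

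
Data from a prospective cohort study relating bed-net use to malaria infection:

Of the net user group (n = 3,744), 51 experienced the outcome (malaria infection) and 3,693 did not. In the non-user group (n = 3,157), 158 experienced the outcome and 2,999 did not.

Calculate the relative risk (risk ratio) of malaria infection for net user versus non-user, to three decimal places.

From the description: a = 51, b = 3693, c = 158, d = 2999.
Risk in exposed = 51/3744 = 0.01362; risk in unexposed = 158/3157 = 0.05005.
RR = 0.01362 / 0.05005 = 0.27218
The risk is 73% lower among the exposed than among the unexposed.

0.272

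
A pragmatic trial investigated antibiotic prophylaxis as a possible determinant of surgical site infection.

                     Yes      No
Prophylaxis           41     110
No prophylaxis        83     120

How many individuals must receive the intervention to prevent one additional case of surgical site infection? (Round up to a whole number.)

Risk in treated group = 41/151 = 0.27152; risk in control = 83/203 = 0.40887.
Absolute risk reduction = 0.40887 − 0.27152 = 0.13734
NNT = 1 / ARR = 1 / 0.13734 = 7.281 → round up → 8

8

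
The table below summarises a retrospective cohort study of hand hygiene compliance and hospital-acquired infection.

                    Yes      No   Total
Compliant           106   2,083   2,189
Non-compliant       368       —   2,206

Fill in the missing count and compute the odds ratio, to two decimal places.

0.25

The missing cell is in the unexposed row: 2206 − 368 = 1838.
So a = 106, b = 2083, c = 368, d = 1838.
OR = (a·d)/(b·c) = (106 × 1838) / (2083 × 368) = 194828 / 766544 = 0.25416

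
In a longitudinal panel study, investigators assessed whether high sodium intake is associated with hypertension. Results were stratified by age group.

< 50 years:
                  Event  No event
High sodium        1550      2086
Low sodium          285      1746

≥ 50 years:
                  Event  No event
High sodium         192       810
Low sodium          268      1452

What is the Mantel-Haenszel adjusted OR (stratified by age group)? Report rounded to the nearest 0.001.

OR_MH = Σ(aᵢdᵢ/nᵢ) / Σ(bᵢcᵢ/nᵢ), where nᵢ is the stratum total.
Stratum 1 (< 50 years): n = 5667; a·d/n = 1550·1746/5667 = 477.5543; b·c/n = 2086·285/5667 = 104.9074
Stratum 2 (≥ 50 years): n = 2722; a·d/n = 192·1452/2722 = 102.4188; b·c/n = 810·268/2722 = 79.7502
OR_MH = (477.5543 + 102.4188) / (104.9074 + 79.7502) = 579.9731 / 184.6575 = 3.14080

3.141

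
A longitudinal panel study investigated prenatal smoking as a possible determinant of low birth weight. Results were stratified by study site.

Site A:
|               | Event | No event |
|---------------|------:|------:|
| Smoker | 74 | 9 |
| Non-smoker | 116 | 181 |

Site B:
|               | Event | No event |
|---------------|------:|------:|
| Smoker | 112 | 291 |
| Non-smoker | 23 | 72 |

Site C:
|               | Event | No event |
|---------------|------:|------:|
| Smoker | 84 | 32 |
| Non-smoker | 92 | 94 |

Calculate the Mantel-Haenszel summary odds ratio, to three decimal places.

2.991

OR_MH = Σ(aᵢdᵢ/nᵢ) / Σ(bᵢcᵢ/nᵢ), where nᵢ is the stratum total.
Stratum 1 (Site A): n = 380; a·d/n = 74·181/380 = 35.2474; b·c/n = 9·116/380 = 2.7474
Stratum 2 (Site B): n = 498; a·d/n = 112·72/498 = 16.1928; b·c/n = 291·23/498 = 13.4398
Stratum 3 (Site C): n = 302; a·d/n = 84·94/302 = 26.1457; b·c/n = 32·92/302 = 9.7483
OR_MH = (35.2474 + 16.1928 + 26.1457) / (2.7474 + 13.4398 + 9.7483) = 77.5858 / 25.9355 = 2.99150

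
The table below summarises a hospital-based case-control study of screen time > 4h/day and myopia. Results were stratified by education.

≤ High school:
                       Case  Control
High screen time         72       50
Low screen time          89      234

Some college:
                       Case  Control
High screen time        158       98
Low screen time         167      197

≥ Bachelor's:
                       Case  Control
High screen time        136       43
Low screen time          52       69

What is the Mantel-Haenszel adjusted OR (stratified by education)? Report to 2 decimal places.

2.72

OR_MH = Σ(aᵢdᵢ/nᵢ) / Σ(bᵢcᵢ/nᵢ), where nᵢ is the stratum total.
Stratum 1 (≤ High school): n = 445; a·d/n = 72·234/445 = 37.8607; b·c/n = 50·89/445 = 10.0000
Stratum 2 (Some college): n = 620; a·d/n = 158·197/620 = 50.2032; b·c/n = 98·167/620 = 26.3968
Stratum 3 (≥ Bachelor's): n = 300; a·d/n = 136·69/300 = 31.2800; b·c/n = 43·52/300 = 7.4533
OR_MH = (37.8607 + 50.2032 + 31.2800) / (10.0000 + 26.3968 + 7.4533) = 119.3439 / 43.8501 = 2.72163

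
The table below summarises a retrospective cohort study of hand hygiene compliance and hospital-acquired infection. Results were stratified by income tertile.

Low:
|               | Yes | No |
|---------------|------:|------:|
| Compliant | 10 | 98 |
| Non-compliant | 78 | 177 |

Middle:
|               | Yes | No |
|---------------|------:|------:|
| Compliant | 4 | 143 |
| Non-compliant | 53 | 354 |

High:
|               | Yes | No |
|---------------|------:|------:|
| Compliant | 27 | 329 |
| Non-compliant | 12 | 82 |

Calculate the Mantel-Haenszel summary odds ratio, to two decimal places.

OR_MH = Σ(aᵢdᵢ/nᵢ) / Σ(bᵢcᵢ/nᵢ), where nᵢ is the stratum total.
Stratum 1 (Low): n = 363; a·d/n = 10·177/363 = 4.8760; b·c/n = 98·78/363 = 21.0579
Stratum 2 (Middle): n = 554; a·d/n = 4·354/554 = 2.5560; b·c/n = 143·53/554 = 13.6805
Stratum 3 (High): n = 450; a·d/n = 27·82/450 = 4.9200; b·c/n = 329·12/450 = 8.7733
OR_MH = (4.8760 + 2.5560 + 4.9200) / (21.0579 + 13.6805 + 8.7733) = 12.3520 / 43.5117 = 0.28388

0.28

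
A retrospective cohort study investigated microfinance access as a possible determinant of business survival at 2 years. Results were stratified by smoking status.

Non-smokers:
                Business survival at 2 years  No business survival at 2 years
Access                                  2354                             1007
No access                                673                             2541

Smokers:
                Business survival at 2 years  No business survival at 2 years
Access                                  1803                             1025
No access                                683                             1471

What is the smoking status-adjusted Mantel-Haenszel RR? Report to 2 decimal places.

2.64

RR_MH = Σ(aᵢ·n₀ᵢ/nᵢ) / Σ(cᵢ·n₁ᵢ/nᵢ), with n₁ᵢ = aᵢ+bᵢ (exposed), n₀ᵢ = cᵢ+dᵢ (unexposed), nᵢ = n₁ᵢ+n₀ᵢ.
Stratum 1 (Non-smokers): n₁ = 3361, n₀ = 3214, n = 6575; a·n₀/n = 2354·3214/6575 = 1150.6853; c·n₁/n = 673·3361/6575 = 344.0233
Stratum 2 (Smokers): n₁ = 2828, n₀ = 2154, n = 4982; a·n₀/n = 1803·2154/4982 = 779.5387; c·n₁/n = 683·2828/4982 = 387.7005
RR_MH = (1150.6853 + 779.5387) / (344.0233 + 387.7005) = 1930.2241 / 731.7238 = 2.63791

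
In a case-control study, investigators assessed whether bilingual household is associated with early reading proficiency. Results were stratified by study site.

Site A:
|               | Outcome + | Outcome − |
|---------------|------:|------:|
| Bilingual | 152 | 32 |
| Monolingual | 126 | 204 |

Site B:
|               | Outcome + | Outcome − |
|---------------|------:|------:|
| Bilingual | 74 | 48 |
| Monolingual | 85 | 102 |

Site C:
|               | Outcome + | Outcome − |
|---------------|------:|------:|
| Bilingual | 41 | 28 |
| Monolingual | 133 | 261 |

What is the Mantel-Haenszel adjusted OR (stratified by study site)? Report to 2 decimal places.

3.71

OR_MH = Σ(aᵢdᵢ/nᵢ) / Σ(bᵢcᵢ/nᵢ), where nᵢ is the stratum total.
Stratum 1 (Site A): n = 514; a·d/n = 152·204/514 = 60.3268; b·c/n = 32·126/514 = 7.8444
Stratum 2 (Site B): n = 309; a·d/n = 74·102/309 = 24.4272; b·c/n = 48·85/309 = 13.2039
Stratum 3 (Site C): n = 463; a·d/n = 41·261/463 = 23.1123; b·c/n = 28·133/463 = 8.0432
OR_MH = (60.3268 + 24.4272 + 23.1123) / (7.8444 + 13.2039 + 8.0432) = 107.8663 / 29.0914 = 3.70784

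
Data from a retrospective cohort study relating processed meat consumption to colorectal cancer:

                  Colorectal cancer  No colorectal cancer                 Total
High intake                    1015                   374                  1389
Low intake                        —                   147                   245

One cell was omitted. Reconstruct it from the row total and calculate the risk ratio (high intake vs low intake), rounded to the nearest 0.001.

The missing cell is in the unexposed row: 245 − 147 = 98.
So a = 1015, b = 374, c = 98, d = 147.
RR = [a/(a+b)] / [c/(c+d)] = (1015/1389) / (98/245) = 0.73074/0.40000 = 1.82685

1.827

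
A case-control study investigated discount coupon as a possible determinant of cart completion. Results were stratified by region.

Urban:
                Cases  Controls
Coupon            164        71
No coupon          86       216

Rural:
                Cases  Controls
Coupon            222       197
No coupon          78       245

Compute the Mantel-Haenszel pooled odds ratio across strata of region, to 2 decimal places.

OR_MH = Σ(aᵢdᵢ/nᵢ) / Σ(bᵢcᵢ/nᵢ), where nᵢ is the stratum total.
Stratum 1 (Urban): n = 537; a·d/n = 164·216/537 = 65.9665; b·c/n = 71·86/537 = 11.3706
Stratum 2 (Rural): n = 742; a·d/n = 222·245/742 = 73.3019; b·c/n = 197·78/742 = 20.7089
OR_MH = (65.9665 + 73.3019) / (11.3706 + 20.7089) = 139.2684 / 32.0795 = 4.34135

4.34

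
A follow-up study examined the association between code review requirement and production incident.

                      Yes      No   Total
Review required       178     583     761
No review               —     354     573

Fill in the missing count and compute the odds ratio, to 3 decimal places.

The missing cell is in the unexposed row: 573 − 354 = 219.
So a = 178, b = 583, c = 219, d = 354.
OR = (a·d)/(b·c) = (178 × 354) / (583 × 219) = 63012 / 127677 = 0.49353

0.494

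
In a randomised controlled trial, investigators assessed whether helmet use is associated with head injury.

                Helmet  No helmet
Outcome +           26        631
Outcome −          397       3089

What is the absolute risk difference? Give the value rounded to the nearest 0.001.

-0.108

Reading the table with exposure as columns: a = 26 (Helmet, case), b = 397 (Helmet, non-case), c = 631 (No helmet, case), d = 3089.
Risk in exposed = 26/423 = 0.061466; risk in unexposed = 631/3720 = 0.169624.
Risk difference = 0.061466 − 0.169624 = -0.108158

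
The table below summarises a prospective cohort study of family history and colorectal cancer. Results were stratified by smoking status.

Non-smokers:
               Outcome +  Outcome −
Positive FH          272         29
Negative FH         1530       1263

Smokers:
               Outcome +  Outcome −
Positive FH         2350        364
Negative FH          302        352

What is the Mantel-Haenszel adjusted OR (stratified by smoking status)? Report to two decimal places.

7.59

OR_MH = Σ(aᵢdᵢ/nᵢ) / Σ(bᵢcᵢ/nᵢ), where nᵢ is the stratum total.
Stratum 1 (Non-smokers): n = 3094; a·d/n = 272·1263/3094 = 111.0330; b·c/n = 29·1530/3094 = 14.3407
Stratum 2 (Smokers): n = 3368; a·d/n = 2350·352/3368 = 245.6057; b·c/n = 364·302/3368 = 32.6390
OR_MH = (111.0330 + 245.6057) / (14.3407 + 32.6390) = 356.6387 / 46.9796 = 7.59135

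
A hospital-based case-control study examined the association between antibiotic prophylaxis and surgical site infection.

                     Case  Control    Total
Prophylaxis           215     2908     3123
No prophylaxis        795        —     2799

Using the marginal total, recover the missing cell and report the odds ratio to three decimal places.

The missing cell is in the unexposed row: 2799 − 795 = 2004.
So a = 215, b = 2908, c = 795, d = 2004.
OR = (a·d)/(b·c) = (215 × 2004) / (2908 × 795) = 430860 / 2311860 = 0.18637

0.186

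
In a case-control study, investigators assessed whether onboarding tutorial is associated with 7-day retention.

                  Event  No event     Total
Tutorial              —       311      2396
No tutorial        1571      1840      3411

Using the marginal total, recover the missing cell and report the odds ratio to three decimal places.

The missing cell is in the exposed row: 2396 − 311 = 2085.
So a = 2085, b = 311, c = 1571, d = 1840.
OR = (a·d)/(b·c) = (2085 × 1840) / (311 × 1571) = 3836400 / 488581 = 7.85213

7.852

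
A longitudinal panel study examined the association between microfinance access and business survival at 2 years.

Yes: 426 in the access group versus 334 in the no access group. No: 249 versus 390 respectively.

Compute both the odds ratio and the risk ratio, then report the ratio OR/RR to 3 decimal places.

1.460

From the description: a = 426, b = 249, c = 334, d = 390.
OR = (426·390)/(249·334) = 166140/83166 = 1.99769
Risk in exposed = 426/675 = 0.63111; risk in unexposed = 334/724 = 0.46133; RR = 1.36804
OR/RR = 1.99769 / 1.36804 = 1.46026
The outcome is not rare, so the OR lies further from 1 than the RR.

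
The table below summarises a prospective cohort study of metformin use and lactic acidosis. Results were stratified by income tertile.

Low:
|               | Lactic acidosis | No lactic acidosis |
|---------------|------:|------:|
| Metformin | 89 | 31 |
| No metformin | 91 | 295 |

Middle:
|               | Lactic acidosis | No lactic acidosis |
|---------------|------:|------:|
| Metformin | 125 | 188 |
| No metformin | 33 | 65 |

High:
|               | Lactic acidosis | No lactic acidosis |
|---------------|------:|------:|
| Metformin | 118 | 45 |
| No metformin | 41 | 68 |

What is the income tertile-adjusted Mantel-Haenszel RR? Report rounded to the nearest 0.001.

RR_MH = Σ(aᵢ·n₀ᵢ/nᵢ) / Σ(cᵢ·n₁ᵢ/nᵢ), with n₁ᵢ = aᵢ+bᵢ (exposed), n₀ᵢ = cᵢ+dᵢ (unexposed), nᵢ = n₁ᵢ+n₀ᵢ.
Stratum 1 (Low): n₁ = 120, n₀ = 386, n = 506; a·n₀/n = 89·386/506 = 67.8933; c·n₁/n = 91·120/506 = 21.5810
Stratum 2 (Middle): n₁ = 313, n₀ = 98, n = 411; a·n₀/n = 125·98/411 = 29.8054; c·n₁/n = 33·313/411 = 25.1314
Stratum 3 (High): n₁ = 163, n₀ = 109, n = 272; a·n₀/n = 118·109/272 = 47.2868; c·n₁/n = 41·163/272 = 24.5699
RR_MH = (67.8933 + 29.8054 + 47.2868) / (21.5810 + 25.1314 + 24.5699) = 144.9854 / 71.2823 = 2.03396

2.034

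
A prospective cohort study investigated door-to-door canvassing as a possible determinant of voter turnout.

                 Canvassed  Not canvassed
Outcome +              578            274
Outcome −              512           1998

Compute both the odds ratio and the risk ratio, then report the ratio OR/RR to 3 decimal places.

Reading the table with exposure as columns: a = 578 (Canvassed, case), b = 512 (Canvassed, non-case), c = 274 (Not canvassed, case), d = 1998.
OR = (578·1998)/(512·274) = 1154844/140288 = 8.23195
Risk in exposed = 578/1090 = 0.53028; risk in unexposed = 274/2272 = 0.12060; RR = 4.39703
OR/RR = 8.23195 / 4.39703 = 1.87216
The outcome is not rare, so the OR lies further from 1 than the RR.

1.872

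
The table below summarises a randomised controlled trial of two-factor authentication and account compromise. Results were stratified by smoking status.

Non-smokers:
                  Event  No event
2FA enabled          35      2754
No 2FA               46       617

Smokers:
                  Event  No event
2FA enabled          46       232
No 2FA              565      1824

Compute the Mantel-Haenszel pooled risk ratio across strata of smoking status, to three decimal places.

0.499

RR_MH = Σ(aᵢ·n₀ᵢ/nᵢ) / Σ(cᵢ·n₁ᵢ/nᵢ), with n₁ᵢ = aᵢ+bᵢ (exposed), n₀ᵢ = cᵢ+dᵢ (unexposed), nᵢ = n₁ᵢ+n₀ᵢ.
Stratum 1 (Non-smokers): n₁ = 2789, n₀ = 663, n = 3452; a·n₀/n = 35·663/3452 = 6.7222; c·n₁/n = 46·2789/3452 = 37.1651
Stratum 2 (Smokers): n₁ = 278, n₀ = 2389, n = 2667; a·n₀/n = 46·2389/2667 = 41.2051; c·n₁/n = 565·278/2667 = 58.8939
RR_MH = (6.7222 + 41.2051) / (37.1651 + 58.8939) = 47.9273 / 96.0590 = 0.49894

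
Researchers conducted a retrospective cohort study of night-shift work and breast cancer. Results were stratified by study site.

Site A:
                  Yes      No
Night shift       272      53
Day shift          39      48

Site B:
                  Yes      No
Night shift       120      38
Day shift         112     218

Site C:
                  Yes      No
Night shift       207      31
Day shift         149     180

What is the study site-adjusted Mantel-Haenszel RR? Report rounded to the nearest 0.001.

RR_MH = Σ(aᵢ·n₀ᵢ/nᵢ) / Σ(cᵢ·n₁ᵢ/nᵢ), with n₁ᵢ = aᵢ+bᵢ (exposed), n₀ᵢ = cᵢ+dᵢ (unexposed), nᵢ = n₁ᵢ+n₀ᵢ.
Stratum 1 (Site A): n₁ = 325, n₀ = 87, n = 412; a·n₀/n = 272·87/412 = 57.4369; c·n₁/n = 39·325/412 = 30.7646
Stratum 2 (Site B): n₁ = 158, n₀ = 330, n = 488; a·n₀/n = 120·330/488 = 81.1475; c·n₁/n = 112·158/488 = 36.2623
Stratum 3 (Site C): n₁ = 238, n₀ = 329, n = 567; a·n₀/n = 207·329/567 = 120.1111; c·n₁/n = 149·238/567 = 62.5432
RR_MH = (57.4369 + 81.1475 + 120.1111) / (30.7646 + 36.2623 + 62.5432) = 258.6955 / 129.5701 = 1.99657

1.997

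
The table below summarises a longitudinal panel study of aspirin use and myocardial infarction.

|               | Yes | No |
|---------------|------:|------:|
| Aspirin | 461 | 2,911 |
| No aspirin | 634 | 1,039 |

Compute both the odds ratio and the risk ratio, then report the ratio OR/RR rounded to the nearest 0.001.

Cells: a = 461, b = 2911, c = 634, d = 1039.
OR = (461·1039)/(2911·634) = 478979/1845574 = 0.25953
Risk in exposed = 461/3372 = 0.13671; risk in unexposed = 634/1673 = 0.37896; RR = 0.36076
OR/RR = 0.25953 / 0.36076 = 0.71939
The outcome is not rare, so the OR lies further from 1 than the RR.

0.719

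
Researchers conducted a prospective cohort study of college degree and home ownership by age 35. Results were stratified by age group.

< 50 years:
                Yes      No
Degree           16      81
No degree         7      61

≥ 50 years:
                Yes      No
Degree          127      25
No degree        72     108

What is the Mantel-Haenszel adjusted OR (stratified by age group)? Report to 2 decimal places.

5.33

OR_MH = Σ(aᵢdᵢ/nᵢ) / Σ(bᵢcᵢ/nᵢ), where nᵢ is the stratum total.
Stratum 1 (< 50 years): n = 165; a·d/n = 16·61/165 = 5.9152; b·c/n = 81·7/165 = 3.4364
Stratum 2 (≥ 50 years): n = 332; a·d/n = 127·108/332 = 41.3133; b·c/n = 25·72/332 = 5.4217
OR_MH = (5.9152 + 41.3133) / (3.4364 + 5.4217) = 47.2284 / 8.8581 = 5.33169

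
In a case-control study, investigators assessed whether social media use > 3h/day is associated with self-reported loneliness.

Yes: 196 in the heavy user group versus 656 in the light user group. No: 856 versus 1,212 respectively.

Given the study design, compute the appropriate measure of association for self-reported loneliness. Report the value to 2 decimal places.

From the description: a = 196, b = 856, c = 656, d = 1212.
This is a case-control study: participants were sampled on outcome status, so risks in the source population cannot be estimated directly — relative risk is not valid here. The odds ratio is the appropriate measure.
OR = (a·d)/(b·c) = (196 × 1212) / (856 × 656) = 237552 / 561536 = 0.42304

0.42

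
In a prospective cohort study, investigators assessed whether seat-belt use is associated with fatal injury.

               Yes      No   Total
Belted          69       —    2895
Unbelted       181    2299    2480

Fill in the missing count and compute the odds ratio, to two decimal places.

0.31

The missing cell is in the exposed row: 2895 − 69 = 2826.
So a = 69, b = 2826, c = 181, d = 2299.
OR = (a·d)/(b·c) = (69 × 2299) / (2826 × 181) = 158631 / 511506 = 0.31013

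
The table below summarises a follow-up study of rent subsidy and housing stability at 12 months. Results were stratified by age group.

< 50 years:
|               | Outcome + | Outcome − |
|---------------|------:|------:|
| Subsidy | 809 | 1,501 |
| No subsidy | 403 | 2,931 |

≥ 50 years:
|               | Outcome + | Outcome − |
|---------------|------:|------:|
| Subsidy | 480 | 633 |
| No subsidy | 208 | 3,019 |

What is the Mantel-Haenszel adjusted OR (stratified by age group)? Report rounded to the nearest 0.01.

OR_MH = Σ(aᵢdᵢ/nᵢ) / Σ(bᵢcᵢ/nᵢ), where nᵢ is the stratum total.
Stratum 1 (< 50 years): n = 5644; a·d/n = 809·2931/5644 = 420.1238; b·c/n = 1501·403/5644 = 107.1763
Stratum 2 (≥ 50 years): n = 4340; a·d/n = 480·3019/4340 = 333.8986; b·c/n = 633·208/4340 = 30.3373
OR_MH = (420.1238 + 333.8986) / (107.1763 + 30.3373) = 754.0225 / 137.5136 = 5.48326

5.48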